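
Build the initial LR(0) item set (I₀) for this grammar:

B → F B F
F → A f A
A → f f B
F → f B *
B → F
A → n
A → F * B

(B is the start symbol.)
{ [A → . F * B], [A → . f f B], [A → . n], [B → . F B F], [B → . F], [B' → . B], [F → . A f A], [F → . f B *] }

First, augment the grammar with B' → B
I₀ = CLOSURE({ [B' → . B] }):
  [B' → . B] has the dot before B: add [B → . F B F], [B → . F]
  [B → . F B F] has the dot before F: add [F → . A f A], [F → . f B *]
  [F → . A f A] has the dot before A: add [A → . f f B], [A → . n], [A → . F * B]
No further items can be added.

I₀ = { [A → . F * B], [A → . f f B], [A → . n], [B → . F B F], [B → . F], [B' → . B], [F → . A f A], [F → . f B *] }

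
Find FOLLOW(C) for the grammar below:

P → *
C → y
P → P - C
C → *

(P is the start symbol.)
To compute FOLLOW(C), find every occurrence of C on a right-hand side N → α C β: add FIRST(β) \ {ε}, and if β is empty or nullable also add FOLLOW(N). Iterate to a fixed point.

In P → P - C: C is at the end, add FOLLOW(P)

The FOLLOW sets referred to above (computed the same way, to a fixed point):
  FOLLOW(P) = { $, '-' }

Taking the union: FOLLOW(C) = { $, '-' }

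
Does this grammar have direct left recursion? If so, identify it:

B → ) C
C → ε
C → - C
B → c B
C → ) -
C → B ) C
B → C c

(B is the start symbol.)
B → ) C: starts with ')'
C → ε: starts with ε
C → - C: starts with '-'
B → c B: starts with c
C → ) -: starts with ')'
C → B ) C: starts with B
B → C c: starts with C

No direct left recursion found.

Answer: No direct left recursion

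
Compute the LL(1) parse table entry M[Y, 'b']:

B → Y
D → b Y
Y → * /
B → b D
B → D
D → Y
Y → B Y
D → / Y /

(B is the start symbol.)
To find M[Y, 'b'], we find productions for Y where 'b' is in the predict set (PREDICT(N → α) = (FIRST(α) \ {ε}) ∪ (FOLLOW(N) if α ⇒* ε)).

Relevant sets:
  FIRST(B) = { '*', '/', 'b' }

Y → * /: PREDICT = { '*' }
Y → B Y: PREDICT = { '*', '/', 'b' }
  'b' is in predict set, so this production goes in M[Y, 'b']

M[Y, 'b'] = Y → B Y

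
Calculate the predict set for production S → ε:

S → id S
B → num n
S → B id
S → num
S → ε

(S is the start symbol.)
{ $ }

PREDICT(S → ε) = (FIRST(RHS) \ {ε}) ∪ (FOLLOW(S) if ε ∈ FIRST(RHS), i.e. RHS ⇒* ε)
The right-hand side is ε (FIRST(ε) = { ε }), so the predict set is FOLLOW(S) = { $ }
PREDICT(S → ε) = { $ }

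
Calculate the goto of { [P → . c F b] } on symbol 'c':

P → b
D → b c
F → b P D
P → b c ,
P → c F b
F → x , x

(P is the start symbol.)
{ [F → . b P D], [F → . x , x], [P → c . F b] }

GOTO(I, 'c') = CLOSURE({ [A → αX.β] : [A → α.Xβ] ∈ I, X = 'c' })

Items with dot before 'c', with the dot advanced:
  [P → . c F b] → [P → c . F b]
Closure of the advanced items:
  [P → c . F b] has the dot before F: add [F → . b P D], [F → . x , x]

GOTO = { [F → . b P D], [F → . x , x], [P → c . F b] }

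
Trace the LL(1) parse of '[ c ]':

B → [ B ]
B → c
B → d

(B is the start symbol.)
LL(1) parsing maintains a stack (initially the start symbol over $) and the input. At each step: if the stack top is a terminal, match it against the current input token; if it is a non-terminal N, replace it with the RHS of M[N, lookahead] (the unique production whose predict set contains the lookahead).

Stack is shown with the top on the left.

Stack    Input    Action
------------------------
B $      [ c ] $  output B → [ B ]
[ B ] $  [ c ] $  match '['
B ] $    c ] $    output B → c
c ] $    c ] $    match 'c'
] $      ] $      match ']'
$        $        accept

The string is accepted.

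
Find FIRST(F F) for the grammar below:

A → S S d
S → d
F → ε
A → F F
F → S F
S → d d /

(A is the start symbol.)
{ 'd', ε }

FIRST sets of the non-terminals involved (from the grammar, by fixed-point iteration):
  FIRST(F) = { 'd', ε }

To compute FIRST(F F), process the symbols left to right:
Symbol F is a non-terminal. Add FIRST(F) \ {ε} = { 'd' }
F is nullable (ε ∈ FIRST(F)), continue to the next symbol.
Symbol F is a non-terminal. Add FIRST(F) \ {ε} = { 'd' }
F is nullable (ε ∈ FIRST(F)), continue to the next symbol.
All symbols are nullable, so ε is in the result.
FIRST(F F) = { 'd', ε }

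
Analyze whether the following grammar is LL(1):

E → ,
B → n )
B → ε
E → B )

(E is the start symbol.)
Yes, the grammar is LL(1).

Relevant sets:
  FIRST(B) = { 'n', ε }
  FOLLOW(B) = { ')' }

For E:
  PREDICT(E → ',') = { ',' }
  PREDICT(E → B ')') = { ')', 'n' }
For B:
  PREDICT(B → n ')') = { 'n' }
  PREDICT(B → ε) = { ')' }

All predict sets are disjoint. The grammar IS LL(1).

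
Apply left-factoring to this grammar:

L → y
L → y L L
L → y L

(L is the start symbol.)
Left-factoring transforms A → αβ₁ | αβ₂ into A → αA' and A' → β₁ | β₂
(α is the longest common prefix among the alternatives). Repeat until
no nonterminal has two alternatives with a common prefix.

Round 1: L has alternatives sharing prefix 'y'. Introduce L': L → y L'
  Add: L' → ε
  Add: L' → L L
  Add: L' → L

Round 2: L' has alternatives sharing prefix 'L'. Introduce L'': L' → L L''
  Add: L'' → L
  Add: L'' → ε

No remaining common prefixes — done.

Resulting grammar:
L → y L'
L' → ε
L' → L L''
L'' → L
L'' → ε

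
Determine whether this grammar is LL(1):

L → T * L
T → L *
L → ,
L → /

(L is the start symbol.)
Relevant sets:
  FIRST(T) = { ',', '/' }

For L:
  PREDICT(L → T '*' L) = { ',', '/' }
  PREDICT(L → ',') = { ',' }
  PREDICT(L → '/') = { '/' }
T has a single production, so nothing to check there.

Conflict found: Predict set conflict for L: { ',' }
The grammar is NOT LL(1).

Answer: No. Predict set conflict for L: { ',' }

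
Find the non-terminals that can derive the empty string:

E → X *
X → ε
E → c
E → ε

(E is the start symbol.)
A non-terminal is nullable if it can derive ε (the empty string): either it has an ε-production, or it has a production whose right-hand side consists entirely of nullable non-terminals.

ε-productions: X → ε, E → ε
So X, E are immediately nullable.
Every non-terminal is now nullable.
Nullable = { 'E', 'X' }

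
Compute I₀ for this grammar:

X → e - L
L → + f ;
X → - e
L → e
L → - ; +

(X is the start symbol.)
First, augment the grammar with X' → X
I₀ = CLOSURE({ [X' → . X] }):
  [X' → . X] has the dot before X: add [X → . e - L], [X → . - e]
No further items can be added.

I₀ = { [X → . - e], [X → . e - L], [X' → . X] }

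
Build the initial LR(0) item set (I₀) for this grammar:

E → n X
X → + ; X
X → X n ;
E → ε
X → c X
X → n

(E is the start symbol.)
First, augment the grammar with E' → E
I₀ = CLOSURE({ [E' → . E] }):
  [E' → . E] has the dot before E: add [E → . n X], [E → .]
No further items can be added.

I₀ = { [E → . n X], [E → .], [E' → . E] }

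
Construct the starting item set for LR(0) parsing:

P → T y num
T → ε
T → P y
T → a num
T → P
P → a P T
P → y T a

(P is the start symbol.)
First, augment the grammar with P' → P
I₀ = CLOSURE({ [P' → . P] }):
  [P' → . P] has the dot before P: add [P → . T y num], [P → . a P T], [P → . y T a]
  [P → . T y num] has the dot before T: add [T → .], [T → . P y], [T → . a num], [T → . P]
No further items can be added.

I₀ = { [P → . T y num], [P → . a P T], [P → . y T a], [P' → . P], [T → . P y], [T → . P], [T → . a num], [T → .] }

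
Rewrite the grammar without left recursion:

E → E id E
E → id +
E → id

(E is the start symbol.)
E is directly left-recursive. The standard transformation for
  A → A α₁ | ... | A α_m | β₁ | ... | β_n
is
  A  → β₁ A' | ... | β_n A'
  A' → α₁ A' | ... | α_m A' | ε

E → id + becomes E → id + E'
E → id becomes E → id E'
E → E id E becomes E' → id E E'
Add E' → ε

Resulting grammar:
E → id + E'
E → id E'
E' → id E E'
E' → ε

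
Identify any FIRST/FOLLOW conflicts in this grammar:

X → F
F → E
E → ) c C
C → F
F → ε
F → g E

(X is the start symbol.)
A FIRST/FOLLOW conflict occurs when a non-terminal N has a nullable alternative N → β (β ⇒* ε) and another alternative N → α with FIRST(α) ∩ FOLLOW(N) ≠ ∅: on such a lookahead the parser cannot decide between expanding α and letting N vanish via β.

Nullable non-terminals: C, F, X.
FIRST sets used below: FIRST(E) = { ')' }
C has a nullable alternative but only one production, so nothing to check.

F: nullable alternative(s) F → ε; FOLLOW(F) = { $ }
  F → E: FIRST \ {ε} = { ')' } — disjoint from FOLLOW(F)
  F → ε: FIRST \ {ε} = { } — this is the only nullable alternative, skip
  F → g E: FIRST \ {ε} = { 'g' } — disjoint from FOLLOW(F)
X has a nullable alternative but only one production, so nothing to check.

E has no nullable alternative, so no FIRST/FOLLOW check is needed there.

No FIRST/FOLLOW conflicts found.

Answer: No FIRST/FOLLOW conflicts.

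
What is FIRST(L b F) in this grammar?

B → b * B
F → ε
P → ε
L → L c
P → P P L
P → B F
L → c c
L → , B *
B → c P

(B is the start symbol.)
FIRST sets of the non-terminals involved (from the grammar, by fixed-point iteration):
  FIRST(L) = { ',', 'c' }

To compute FIRST(L b F), process the symbols left to right:
Symbol L is a non-terminal. Add FIRST(L) \ {ε} = { ',', 'c' }
L is not nullable (ε ∉ FIRST(L)), so stop here.
FIRST(L b F) = { ',', 'c' }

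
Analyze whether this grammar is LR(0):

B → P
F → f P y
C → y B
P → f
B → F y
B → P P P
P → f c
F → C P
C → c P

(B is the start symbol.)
No. Shift-reduce conflict between [B → P .] and [P → . f]

A grammar is LR(0) if no state in the canonical LR(0) collection has:
  - both a shift item (dot before a terminal) and a complete item (shift-reduce conflict), or
  - two or more complete items (reduce-reduce conflict; the accept item [B' → B .] counts as a complete item here).

Augment with B' → B and build the canonical LR(0) collection (I0 = CLOSURE({[B' → . B]}), then GOTO on every symbol after a dot until no new states appear). It has 18 states:
  I0: { [B → . F y], [B → . P P P], [B → . P], [B' → . B], [C → . c P], [C → . y B], [F → . C P], [F → . f P y], [P → . f c], [P → . f] }  — shift
  I1: { [B' → B .] }  — accept
  I2: { [F → C . P], [P → . f c], [P → . f] }  — shift
  I3: { [B → F . y] }  — shift
  I4: { [B → P . P P], [B → P .], [P → . f c], [P → . f] }  — shift, reduce
  I5: { [C → c . P], [P → . f c], [P → . f] }  — shift
  I6: { [F → f . P y], [P → . f c], [P → . f], [P → f . c], [P → f .] }  — shift, reduce
  I7: { [B → . F y], [B → . P P P], [B → . P], [C → . c P], [C → . y B], [C → y . B], [F → . C P], [F → . f P y], [P → . f c], [P → . f] }  — shift
  I8: { [C → y B .] }  — reduce
  I9: { [F → f P . y] }  — shift
  I10: { [P → f c .] }  — reduce
  I11: { [P → f . c], [P → f .] }  — shift, reduce
  I12: { [F → f P y .] }  — reduce
  I13: { [C → c P .] }  — reduce
  I14: { [B → P P . P], [P → . f c], [P → . f] }  — shift
  I15: { [B → P P P .] }  — reduce
  I16: { [B → F y .] }  — reduce
  I17: { [F → C P .] }  — reduce

Conflict in state I4:
  Shift-reduce conflict between [B → P .] and [P → . f]
So the grammar is NOT LR(0).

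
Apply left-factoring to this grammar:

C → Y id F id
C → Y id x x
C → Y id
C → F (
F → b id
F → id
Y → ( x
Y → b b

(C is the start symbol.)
Left-factoring transforms A → αβ₁ | αβ₂ into A → αA' and A' → β₁ | β₂
(α is the longest common prefix among the alternatives). Repeat until
no nonterminal has two alternatives with a common prefix.

Round 1: C has alternatives sharing prefix 'Y id'. Introduce C': C → Y id C'
  Add: C' → F id
  Add: C' → x x
  Add: C' → ε

No remaining common prefixes — done.

Resulting grammar:
C → Y id C'
C' → F id
C' → x x
C' → ε
C → F (
F → b id
F → id
Y → ( x
Y → b b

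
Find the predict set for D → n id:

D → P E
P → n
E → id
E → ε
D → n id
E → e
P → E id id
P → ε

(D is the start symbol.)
PREDICT(D → n id) = (FIRST(RHS) \ {ε}) ∪ (FOLLOW(D) if ε ∈ FIRST(RHS), i.e. RHS ⇒* ε)
FIRST(n id) = { 'n' }
ε ∉ FIRST(n id), so FOLLOW(D) is not added.
PREDICT(D → n id) = { 'n' }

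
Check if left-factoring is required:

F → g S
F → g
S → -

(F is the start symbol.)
Left-factoring is needed when two productions for the same non-terminal
share a common prefix on the right-hand side.

Productions for F:
  F → g S
  F → g

Found common prefix 'g' in productions for F

Answer: Yes, F has productions with common prefix 'g'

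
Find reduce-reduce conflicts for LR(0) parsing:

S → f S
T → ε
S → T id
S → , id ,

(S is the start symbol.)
Augment with S' → S and build the canonical LR(0) collection (I0 = CLOSURE({[S' → . S]}), then GOTO on every symbol after a dot until no new states appear). It has 9 states:
  I0: { [S → . , id ,], [S → . T id], [S → . f S], [S' → . S], [T → .] }  — shift, reduce
  I1: { [S → , . id ,] }  — shift
  I2: { [S' → S .] }  — accept
  I3: { [S → T . id] }  — shift
  I4: { [S → . , id ,], [S → . T id], [S → . f S], [S → f . S], [T → .] }  — shift, reduce
  I5: { [S → f S .] }  — reduce
  I6: { [S → T id .] }  — reduce
  I7: { [S → , id . ,] }  — shift
  I8: { [S → , id , .] }  — reduce

No state contains more than one complete item.

Answer: No reduce-reduce conflicts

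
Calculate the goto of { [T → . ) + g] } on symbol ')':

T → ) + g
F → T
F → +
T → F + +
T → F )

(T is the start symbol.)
GOTO(I, ')') = CLOSURE({ [A → αX.β] : [A → α.Xβ] ∈ I, X = ')' })

Items with dot before ')', with the dot advanced:
  [T → . ) + g] → [T → ) . + g]
Closure adds nothing (no advanced item has the dot before a non-terminal).

GOTO = { [T → ) . + g] }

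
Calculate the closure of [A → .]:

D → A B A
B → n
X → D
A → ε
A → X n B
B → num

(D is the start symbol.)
Start with: [A → .]
The dot is at the end, so nothing is added.

CLOSURE = { [A → .] }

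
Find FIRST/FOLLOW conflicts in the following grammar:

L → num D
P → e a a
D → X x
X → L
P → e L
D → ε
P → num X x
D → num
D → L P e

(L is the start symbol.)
Nullable non-terminals: D.
FIRST sets used below: FIRST(X) = { 'num' }, FIRST(L) = { 'num' }

D: nullable alternative(s) D → ε; FOLLOW(D) = { $, 'e', 'num', 'x' }
  D → X x: FIRST \ {ε} = { 'num' } — overlaps FOLLOW(D) on { 'num' }: CONFLICT
  D → ε: FIRST \ {ε} = { } — this is the only nullable alternative, skip
  D → num: FIRST \ {ε} = { 'num' } — overlaps FOLLOW(D) on { 'num' }: CONFLICT
  D → L P e: FIRST \ {ε} = { 'num' } — overlaps FOLLOW(D) on { 'num' }: CONFLICT

L, P, X have no nullable alternative, so no FIRST/FOLLOW check is needed there.

So the grammar has 3 FIRST/FOLLOW conflicts (marked CONFLICT above).

Answer: Yes. D → X x with FOLLOW(D) on { 'num' }; D → num with FOLLOW(D) on { 'num' }; D → L P e with FOLLOW(D) on { 'num' }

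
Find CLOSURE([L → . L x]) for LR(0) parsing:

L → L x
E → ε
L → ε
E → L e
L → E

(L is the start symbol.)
Start with: [L → . L x]
  [L → . L x] has the dot before L: add [L → .], [L → . E]
  [L → . E] has the dot before E: add [E → .], [E → . L e]
No further items can be added.

CLOSURE = { [E → . L e], [E → .], [L → . E], [L → . L x], [L → .] }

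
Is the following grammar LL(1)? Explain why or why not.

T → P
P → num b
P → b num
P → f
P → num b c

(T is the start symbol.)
For P:
  PREDICT(P → num b) = { 'num' }
  PREDICT(P → b num) = { 'b' }
  PREDICT(P → f) = { 'f' }
  PREDICT(P → num b c) = { 'num' }
T has a single production, so nothing to check there.

Conflict found: Predict set conflict for P: { 'num' }
The grammar is NOT LL(1).

Answer: No. Predict set conflict for P: { 'num' }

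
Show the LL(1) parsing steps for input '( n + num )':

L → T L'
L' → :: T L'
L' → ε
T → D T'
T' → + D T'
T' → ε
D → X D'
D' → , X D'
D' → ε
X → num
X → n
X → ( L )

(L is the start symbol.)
LL(1) parsing maintains a stack (initially the start symbol over $) and the input. At each step: if the stack top is a terminal, match it against the current input token; if it is a non-terminal N, replace it with the RHS of M[N, lookahead] (the unique production whose predict set contains the lookahead).

Stack is shown with the top on the left.

Stack                      Input          Action
------------------------------------------------
L $                        ( n + num ) $  output L → T L'
T L' $                     ( n + num ) $  output T → D T'
D T' L' $                  ( n + num ) $  output D → X D'
X D' T' L' $               ( n + num ) $  output X → ( L )
( L ) D' T' L' $           ( n + num ) $  match '('
L ) D' T' L' $             n + num ) $    output L → T L'
T L' ) D' T' L' $          n + num ) $    output T → D T'
D T' L' ) D' T' L' $       n + num ) $    output D → X D'
X D' T' L' ) D' T' L' $    n + num ) $    output X → n
n D' T' L' ) D' T' L' $    n + num ) $    match 'n'
D' T' L' ) D' T' L' $      + num ) $      output D' → ε
T' L' ) D' T' L' $         + num ) $      output T' → + D T'
+ D T' L' ) D' T' L' $     + num ) $      match '+'
D T' L' ) D' T' L' $       num ) $        output D → X D'
X D' T' L' ) D' T' L' $    num ) $        output X → num
num D' T' L' ) D' T' L' $  num ) $        match 'num'
D' T' L' ) D' T' L' $      ) $            output D' → ε
T' L' ) D' T' L' $         ) $            output T' → ε
L' ) D' T' L' $            ) $            output L' → ε
) D' T' L' $               ) $            match ')'
D' T' L' $                 $              output D' → ε
T' L' $                    $              output T' → ε
L' $                       $              output L' → ε
$                          $              accept

The string is accepted.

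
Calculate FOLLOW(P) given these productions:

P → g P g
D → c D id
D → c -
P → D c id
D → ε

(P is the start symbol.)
{ $, 'g' }

P is the start symbol, so $ ∈ FOLLOW(P).
In P → g P g: P is followed by g, add FIRST(g) \ {ε} = { 'g' }

Taking the union: FOLLOW(P) = { $, 'g' }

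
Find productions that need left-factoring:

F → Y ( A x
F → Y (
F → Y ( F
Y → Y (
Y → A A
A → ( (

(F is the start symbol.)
Yes, F has productions with common prefix 'Y ('

Left-factoring is needed when two productions for the same non-terminal
share a common prefix on the right-hand side.

Productions for F:
  F → Y ( A x
  F → Y (
  F → Y ( F
Productions for Y:
  Y → Y (
  Y → A A

Found common prefix 'Y (' in productions for F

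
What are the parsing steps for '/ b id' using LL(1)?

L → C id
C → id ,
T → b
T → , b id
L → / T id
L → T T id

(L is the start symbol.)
LL(1) parsing maintains a stack (initially the start symbol over $) and the input. At each step: if the stack top is a terminal, match it against the current input token; if it is a non-terminal N, replace it with the RHS of M[N, lookahead] (the unique production whose predict set contains the lookahead).

Stack is shown with the top on the left.

Stack     Input     Action
--------------------------
L $       / b id $  output L → / T id
/ T id $  / b id $  match '/'
T id $    b id $    output T → b
b id $    b id $    match 'b'
id $      id $      match 'id'
$         $         accept

The string is accepted.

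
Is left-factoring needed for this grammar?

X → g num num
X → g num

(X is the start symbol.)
Left-factoring is needed when two productions for the same non-terminal
share a common prefix on the right-hand side.

Productions for X:
  X → g num num
  X → g num

Found common prefix 'g num' in productions for X

Answer: Yes, X has productions with common prefix 'g num'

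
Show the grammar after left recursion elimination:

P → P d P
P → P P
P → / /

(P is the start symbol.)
P is directly left-recursive. The standard transformation for
  A → A α₁ | ... | A α_m | β₁ | ... | β_n
is
  A  → β₁ A' | ... | β_n A'
  A' → α₁ A' | ... | α_m A' | ε

P → / / becomes P → / / P'
P → P d P becomes P' → d P P'
P → P P becomes P' → P P'
Add P' → ε

Resulting grammar:
P → / / P'
P' → d P P'
P' → P P'
P' → ε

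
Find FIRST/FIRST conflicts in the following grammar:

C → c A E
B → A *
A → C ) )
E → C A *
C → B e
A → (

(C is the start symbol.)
Yes. C → c A E / C → B e on { 'c' }; A → C ')' ')' / A → '(' on { '(' }

FIRST sets of the non-terminals at (or reachable through a nullable prefix from) the front of some alternative:
  FIRST(B) = { '(', 'c' }
  FIRST(C) = { '(', 'c' }

Productions for C:
  C → c A E: FIRST = { 'c' }
  C → B e: FIRST = { '(', 'c' }
Productions for A:
  A → C ) ): FIRST = { '(', 'c' }
  A → (: FIRST = { '(' }
B, E have only one production, so no FIRST/FIRST conflict is possible there.

Conflict for C: C → c A E and C → B e
  Overlap: { 'c' }
Conflict for A: A → C ) ) and A → (
  Overlap: { '(' }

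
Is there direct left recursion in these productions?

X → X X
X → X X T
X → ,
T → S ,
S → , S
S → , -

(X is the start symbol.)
Yes, X is left-recursive

Direct left recursion occurs when N → N α for some non-terminal N (the right-hand side begins with the left-hand side itself).

X → X X: LEFT RECURSIVE (starts with X)
X → X X T: LEFT RECURSIVE (starts with X)
X → ,: starts with ','
T → S ,: starts with S
S → , S: starts with ','
S → , -: starts with ','

The grammar has direct left recursion on: X.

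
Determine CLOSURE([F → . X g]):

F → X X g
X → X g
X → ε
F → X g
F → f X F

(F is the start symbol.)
To compute CLOSURE, for each item [A → α.Bβ] where B is a non-terminal, add [B → .γ] for all productions B → γ; repeat for the newly added items until nothing changes.

Start with: [F → . X g]
  [F → . X g] has the dot before X: add [X → . X g], [X → .]
No further items can be added.

CLOSURE = { [F → . X g], [X → . X g], [X → .] }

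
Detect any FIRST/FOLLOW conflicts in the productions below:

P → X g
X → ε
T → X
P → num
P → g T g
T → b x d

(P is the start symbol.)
A FIRST/FOLLOW conflict occurs when a non-terminal N has a nullable alternative N → β (β ⇒* ε) and another alternative N → α with FIRST(α) ∩ FOLLOW(N) ≠ ∅: on such a lookahead the parser cannot decide between expanding α and letting N vanish via β.

Nullable non-terminals: T, X.
FIRST sets used below: FIRST(X) = { ε }

T: nullable alternative(s) T → X; FOLLOW(T) = { 'g' }
  T → X: FIRST \ {ε} = { } — this is the only nullable alternative, skip
  T → b x d: FIRST \ {ε} = { 'b' } — disjoint from FOLLOW(T)
X has a nullable alternative but only one production, so nothing to check.

P has no nullable alternative, so no FIRST/FOLLOW check is needed there.

No FIRST/FOLLOW conflicts found.

Answer: No FIRST/FOLLOW conflicts.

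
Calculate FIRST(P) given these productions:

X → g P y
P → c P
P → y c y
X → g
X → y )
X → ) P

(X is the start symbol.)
To compute FIRST(P), examine every production with P on the left-hand side, reading each right-hand side left to right until a non-nullable symbol is reached.

From P → c P:
  - c is a terminal: add 'c' and stop
From P → y c y:
  - y is a terminal: add 'y' and stop

Collecting: FIRST(P) = { 'c', 'y' }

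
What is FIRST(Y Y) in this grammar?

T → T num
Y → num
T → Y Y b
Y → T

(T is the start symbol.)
FIRST sets of the non-terminals involved (from the grammar, by fixed-point iteration):
  FIRST(Y) = { 'num' }

To compute FIRST(Y Y), process the symbols left to right:
Symbol Y is a non-terminal. Add FIRST(Y) \ {ε} = { 'num' }
Y is not nullable (ε ∉ FIRST(Y)), so stop here.
FIRST(Y Y) = { 'num' }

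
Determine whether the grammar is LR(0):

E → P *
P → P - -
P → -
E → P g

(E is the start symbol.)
A grammar is LR(0) if no state in the canonical LR(0) collection has:
  - both a shift item (dot before a terminal) and a complete item (shift-reduce conflict), or
  - two or more complete items (reduce-reduce conflict; the accept item [E' → E .] counts as a complete item here).

Augment with E' → E and build the canonical LR(0) collection (I0 = CLOSURE({[E' → . E]}), then GOTO on every symbol after a dot until no new states appear). It has 8 states:
  I0: { [E → . P *], [E → . P g], [E' → . E], [P → . -], [P → . P - -] }  — shift
  I1: { [P → - .] }  — reduce
  I2: { [E' → E .] }  — accept
  I3: { [E → P . *], [E → P . g], [P → P . - -] }  — shift
  I4: { [E → P * .] }  — reduce
  I5: { [P → P - . -] }  — shift
  I6: { [E → P g .] }  — reduce
  I7: { [P → P - - .] }  — reduce

Every state is either a pure shift/goto state or contains exactly one complete item and nothing to shift — no conflicts. The grammar is LR(0).

Answer: Yes, the grammar is LR(0)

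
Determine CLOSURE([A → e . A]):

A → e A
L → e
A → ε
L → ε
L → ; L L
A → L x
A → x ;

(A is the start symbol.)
To compute CLOSURE, for each item [A → α.Bβ] where B is a non-terminal, add [B → .γ] for all productions B → γ; repeat for the newly added items until nothing changes.

Start with: [A → e . A]
  [A → e . A] has the dot before A: add [A → . e A], [A → .], [A → . L x], [A → . x ;]
  [A → . L x] has the dot before L: add [L → . e], [L → .], [L → . ; L L]
No further items can be added.

CLOSURE = { [A → . L x], [A → . e A], [A → . x ;], [A → .], [A → e . A], [L → . ; L L], [L → . e], [L → .] }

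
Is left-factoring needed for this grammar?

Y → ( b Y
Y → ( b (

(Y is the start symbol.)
Yes, Y has productions with common prefix '( b'

Left-factoring is needed when two productions for the same non-terminal
share a common prefix on the right-hand side.

Productions for Y:
  Y → ( b Y
  Y → ( b (

Found common prefix '( b' in productions for Y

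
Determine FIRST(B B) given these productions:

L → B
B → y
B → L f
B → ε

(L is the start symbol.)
{ 'f', 'y', ε }

FIRST sets of the non-terminals involved (from the grammar, by fixed-point iteration):
  FIRST(B) = { 'f', 'y', ε }

To compute FIRST(B B), process the symbols left to right:
Symbol B is a non-terminal. Add FIRST(B) \ {ε} = { 'f', 'y' }
B is nullable (ε ∈ FIRST(B)), continue to the next symbol.
Symbol B is a non-terminal. Add FIRST(B) \ {ε} = { 'f', 'y' }
B is nullable (ε ∈ FIRST(B)), continue to the next symbol.
All symbols are nullable, so ε is in the result.
FIRST(B B) = { 'f', 'y', ε }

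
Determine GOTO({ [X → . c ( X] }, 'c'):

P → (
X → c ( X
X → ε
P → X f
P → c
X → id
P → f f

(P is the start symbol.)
GOTO(I, 'c') = CLOSURE({ [A → αX.β] : [A → α.Xβ] ∈ I, X = 'c' })

Items with dot before 'c', with the dot advanced:
  [X → . c ( X] → [X → c . ( X]
Closure adds nothing (no advanced item has the dot before a non-terminal).

GOTO = { [X → c . ( X] }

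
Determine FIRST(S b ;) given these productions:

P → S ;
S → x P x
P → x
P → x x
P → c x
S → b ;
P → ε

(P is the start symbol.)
FIRST sets of the non-terminals involved (from the grammar, by fixed-point iteration):
  FIRST(S) = { 'b', 'x' }

To compute FIRST(S b ;), process the symbols left to right:
Symbol S is a non-terminal. Add FIRST(S) \ {ε} = { 'b', 'x' }
S is not nullable (ε ∉ FIRST(S)), so stop here.
FIRST(S b ;) = { 'b', 'x' }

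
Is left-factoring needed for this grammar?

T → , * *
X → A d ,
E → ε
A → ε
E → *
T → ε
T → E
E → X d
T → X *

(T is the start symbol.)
No, left-factoring is not needed

Left-factoring is needed when two productions for the same non-terminal
share a common prefix on the right-hand side.

Productions for T:
  T → , * *
  T → ε
  T → E
  T → X *
Productions for E:
  E → ε
  E → *
  E → X d

No common prefixes found.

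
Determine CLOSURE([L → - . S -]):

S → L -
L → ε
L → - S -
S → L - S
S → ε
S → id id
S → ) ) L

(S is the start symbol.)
Start with: [L → - . S -]
  [L → - . S -] has the dot before S: add [S → . L -], [S → . L - S], [S → .], [S → . id id], [S → . ) ) L]
  [S → . L -] has the dot before L: add [L → .], [L → . - S -]
No further items can be added.

CLOSURE = { [L → - . S -], [L → . - S -], [L → .], [S → . ) ) L], [S → . L - S], [S → . L -], [S → . id id], [S → .] }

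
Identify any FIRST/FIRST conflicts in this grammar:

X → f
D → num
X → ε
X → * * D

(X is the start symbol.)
A FIRST/FIRST conflict occurs when two productions N → α and N → β for the same non-terminal have FIRST(α) ∩ FIRST(β) ≠ ∅ (with ε ∈ FIRST of a nullable right-hand side, so two nullable alternatives also conflict).

Productions for X:
  X → f: FIRST = { 'f' }
  X → ε: FIRST = { ε }
  X → * * D: FIRST = { '*' }
D has only one production, so no FIRST/FIRST conflict is possible there.

All alternatives of each non-terminal have pairwise disjoint FIRST sets.

Answer: No FIRST/FIRST conflicts.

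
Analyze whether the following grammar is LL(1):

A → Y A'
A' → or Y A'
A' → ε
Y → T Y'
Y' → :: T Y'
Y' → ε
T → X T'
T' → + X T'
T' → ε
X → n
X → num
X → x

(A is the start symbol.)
A grammar is LL(1) if for each non-terminal N with multiple productions, the predict sets of those productions are pairwise disjoint, where PREDICT(N → α) = (FIRST(α) \ {ε}) ∪ (FOLLOW(N) if α ⇒* ε).

Relevant sets:
  FOLLOW(A') = { $ }
  FOLLOW(Y') = { $, 'or' }
  FOLLOW(T') = { $, '::', 'or' }

For A':
  PREDICT(A' → or Y A') = { 'or' }
  PREDICT(A' → ε) = { $ }
For Y':
  PREDICT(Y' → :: T Y') = { '::' }
  PREDICT(Y' → ε) = { $, 'or' }
For T':
  PREDICT(T' → '+' X T') = { '+' }
  PREDICT(T' → ε) = { $, '::', 'or' }
For X:
  PREDICT(X → n) = { 'n' }
  PREDICT(X → num) = { 'num' }
  PREDICT(X → x) = { 'x' }
A, Y, T have a single production, so nothing to check there.

All predict sets are disjoint. The grammar IS LL(1).

Answer: Yes, the grammar is LL(1).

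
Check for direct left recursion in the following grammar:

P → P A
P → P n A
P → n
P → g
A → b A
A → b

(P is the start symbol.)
Direct left recursion occurs when N → N α for some non-terminal N (the right-hand side begins with the left-hand side itself).

P → P A: LEFT RECURSIVE (starts with P)
P → P n A: LEFT RECURSIVE (starts with P)
P → n: starts with n
P → g: starts with g
A → b A: starts with b
A → b: starts with b

The grammar has direct left recursion on: P.

Answer: Yes, P is left-recursive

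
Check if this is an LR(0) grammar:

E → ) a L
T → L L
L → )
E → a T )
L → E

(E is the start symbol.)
No. Shift-reduce conflict between [L → ) .] and [E → ) . a L]

Augment with E' → E and build the canonical LR(0) collection (I0 = CLOSURE({[E' → . E]}), then GOTO on every symbol after a dot until no new states appear). It has 12 states:
  I0: { [E → . ) a L], [E → . a T )], [E' → . E] }  — shift
  I1: { [E → ) . a L] }  — shift
  I2: { [E' → E .] }  — accept
  I3: { [E → . ) a L], [E → . a T )], [E → a . T )], [L → . )], [L → . E], [T → . L L] }  — shift
  I4: { [E → ) . a L], [L → ) .] }  — shift, reduce
  I5: { [L → E .] }  — reduce
  I6: { [E → . ) a L], [E → . a T )], [L → . )], [L → . E], [T → L . L] }  — shift
  I7: { [E → a T . )] }  — shift
  I8: { [E → a T ) .] }  — reduce
  I9: { [T → L L .] }  — reduce
  I10: { [E → ) a . L], [E → . ) a L], [E → . a T )], [L → . )], [L → . E] }  — shift
  I11: { [E → ) a L .] }  — reduce

Conflict in state I4:
  Shift-reduce conflict between [L → ) .] and [E → ) . a L]
So the grammar is NOT LR(0).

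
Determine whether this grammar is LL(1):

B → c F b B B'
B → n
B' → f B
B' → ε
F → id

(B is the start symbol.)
No. Predict set conflict for B': { 'f' }

A grammar is LL(1) if for each non-terminal N with multiple productions, the predict sets of those productions are pairwise disjoint, where PREDICT(N → α) = (FIRST(α) \ {ε}) ∪ (FOLLOW(N) if α ⇒* ε).

Relevant sets:
  FOLLOW(B') = { $, 'f' }

For B:
  PREDICT(B → c F b B B') = { 'c' }
  PREDICT(B → n) = { 'n' }
For B':
  PREDICT(B' → f B) = { 'f' }
  PREDICT(B' → ε) = { $, 'f' }
F has a single production, so nothing to check there.

Conflict found: Predict set conflict for B': { 'f' }
The grammar is NOT LL(1).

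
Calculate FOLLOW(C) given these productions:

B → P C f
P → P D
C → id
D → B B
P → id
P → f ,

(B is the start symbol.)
{ 'f' }

To compute FOLLOW(C), find every occurrence of C on a right-hand side N → α C β: add FIRST(β) \ {ε}, and if β is empty or nullable also add FOLLOW(N). Iterate to a fixed point.

In B → P C f: C is followed by f, add FIRST(f) \ {ε} = { 'f' }

Taking the union: FOLLOW(C) = { 'f' }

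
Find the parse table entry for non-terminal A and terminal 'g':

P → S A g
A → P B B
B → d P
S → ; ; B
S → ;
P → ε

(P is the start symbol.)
To find M[A, 'g'], we find productions for A where 'g' is in the predict set (PREDICT(N → α) = (FIRST(α) \ {ε}) ∪ (FOLLOW(N) if α ⇒* ε)).

Relevant sets:
  FIRST(P) = { ';', ε }
  FIRST(B) = { 'd' }

A → P B B: PREDICT = { ';', 'd' }

M[A, 'g'] is empty (no production applies)

Answer: Empty (error entry)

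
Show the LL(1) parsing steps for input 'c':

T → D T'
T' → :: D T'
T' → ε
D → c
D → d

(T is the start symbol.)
Stack is shown with the top on the left.

Stack   Input  Action
---------------------
T $     c $    output T → D T'
D T' $  c $    output D → c
c T' $  c $    match 'c'
T' $    $      output T' → ε
$       $      accept

The string is accepted.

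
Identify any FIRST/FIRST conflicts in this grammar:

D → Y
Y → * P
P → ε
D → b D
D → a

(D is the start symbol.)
A FIRST/FIRST conflict occurs when two productions N → α and N → β for the same non-terminal have FIRST(α) ∩ FIRST(β) ≠ ∅ (with ε ∈ FIRST of a nullable right-hand side, so two nullable alternatives also conflict).

FIRST sets of the non-terminals at (or reachable through a nullable prefix from) the front of some alternative:
  FIRST(Y) = { '*' }

Productions for D:
  D → Y: FIRST = { '*' }
  D → b D: FIRST = { 'b' }
  D → a: FIRST = { 'a' }
Y, P have only one production, so no FIRST/FIRST conflict is possible there.

All alternatives of each non-terminal have pairwise disjoint FIRST sets.

Answer: No FIRST/FIRST conflicts.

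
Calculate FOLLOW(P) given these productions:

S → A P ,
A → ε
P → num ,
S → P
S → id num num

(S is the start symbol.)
To compute FOLLOW(P), find every occurrence of P on a right-hand side N → α P β: add FIRST(β) \ {ε}, and if β is empty or nullable also add FOLLOW(N). Iterate to a fixed point.

In S → A P ,: P is followed by ',', add FIRST(',') \ {ε} = { ',' }
In S → P: P is at the end, add FOLLOW(S)

The FOLLOW sets referred to above (computed the same way, to a fixed point):
  FOLLOW(S) = { $ }

Taking the union: FOLLOW(P) = { $, ',' }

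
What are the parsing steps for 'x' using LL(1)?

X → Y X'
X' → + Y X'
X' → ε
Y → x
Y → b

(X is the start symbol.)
LL(1) parsing maintains a stack (initially the start symbol over $) and the input. At each step: if the stack top is a terminal, match it against the current input token; if it is a non-terminal N, replace it with the RHS of M[N, lookahead] (the unique production whose predict set contains the lookahead).

Stack is shown with the top on the left.

Stack   Input  Action
---------------------
X $     x $    output X → Y X'
Y X' $  x $    output Y → x
x X' $  x $    match 'x'
X' $    $      output X' → ε
$       $      accept

The string is accepted.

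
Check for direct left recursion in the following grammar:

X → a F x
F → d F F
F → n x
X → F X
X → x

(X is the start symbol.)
No direct left recursion

X → a F x: starts with a
F → d F F: starts with d
F → n x: starts with n
X → F X: starts with F
X → x: starts with x

No direct left recursion found.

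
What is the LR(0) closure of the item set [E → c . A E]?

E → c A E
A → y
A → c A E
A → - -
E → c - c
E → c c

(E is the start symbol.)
To compute CLOSURE, for each item [A → α.Bβ] where B is a non-terminal, add [B → .γ] for all productions B → γ; repeat for the newly added items until nothing changes.

Start with: [E → c . A E]
  [E → c . A E] has the dot before A: add [A → . y], [A → . c A E], [A → . - -]
No further items can be added.

CLOSURE = { [A → . - -], [A → . c A E], [A → . y], [E → c . A E] }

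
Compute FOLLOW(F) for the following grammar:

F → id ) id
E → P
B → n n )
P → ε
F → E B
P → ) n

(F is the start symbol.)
F is the start symbol, so $ ∈ FOLLOW(F).
F does not occur on any right-hand side.

Taking the union: FOLLOW(F) = { $ }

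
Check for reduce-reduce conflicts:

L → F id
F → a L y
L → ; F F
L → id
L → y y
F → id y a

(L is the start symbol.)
Augment with L' → L and build the canonical LR(0) collection (I0 = CLOSURE({[L' → . L]}), then GOTO on every symbol after a dot until no new states appear). It has 16 states:
  I0: { [F → . a L y], [F → . id y a], [L → . ; F F], [L → . F id], [L → . id], [L → . y y], [L' → . L] }  — shift
  I1: { [F → . a L y], [F → . id y a], [L → ; . F F] }  — shift
  I2: { [L → F . id] }  — shift
  I3: { [L' → L .] }  — accept
  I4: { [F → . a L y], [F → . id y a], [F → a . L y], [L → . ; F F], [L → . F id], [L → . id], [L → . y y] }  — shift
  I5: { [F → id . y a], [L → id .] }  — shift, reduce
  I6: { [L → y . y] }  — shift
  I7: { [L → y y .] }  — reduce
  I8: { [F → id y . a] }  — shift
  I9: { [F → id y a .] }  — reduce
  I10: { [F → a L . y] }  — shift
  I11: { [F → a L y .] }  — reduce
  I12: { [L → F id .] }  — reduce
  I13: { [F → . a L y], [F → . id y a], [L → ; F . F] }  — shift
  I14: { [F → id . y a] }  — shift
  I15: { [L → ; F F .] }  — reduce

No state contains more than one complete item.

Answer: No reduce-reduce conflicts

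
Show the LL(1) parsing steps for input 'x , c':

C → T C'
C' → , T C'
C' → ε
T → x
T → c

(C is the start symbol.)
LL(1) parsing maintains a stack (initially the start symbol over $) and the input. At each step: if the stack top is a terminal, match it against the current input token; if it is a non-terminal N, replace it with the RHS of M[N, lookahead] (the unique production whose predict set contains the lookahead).

Stack is shown with the top on the left.

Stack     Input    Action
-------------------------
C $       x , c $  output C → T C'
T C' $    x , c $  output T → x
x C' $    x , c $  match 'x'
C' $      , c $    output C' → , T C'
, T C' $  , c $    match ','
T C' $    c $      output T → c
c C' $    c $      match 'c'
C' $      $        output C' → ε
$         $        accept

The string is accepted.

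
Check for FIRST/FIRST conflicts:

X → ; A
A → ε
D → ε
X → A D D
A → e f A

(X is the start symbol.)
No FIRST/FIRST conflicts.

A FIRST/FIRST conflict occurs when two productions N → α and N → β for the same non-terminal have FIRST(α) ∩ FIRST(β) ≠ ∅ (with ε ∈ FIRST of a nullable right-hand side, so two nullable alternatives also conflict).

FIRST sets of the non-terminals at (or reachable through a nullable prefix from) the front of some alternative:
  FIRST(A) = { 'e', ε }
  FIRST(D) = { ε }

Productions for X:
  X → ; A: FIRST = { ';' }
  X → A D D: FIRST = { 'e', ε }
Productions for A:
  A → ε: FIRST = { ε }
  A → e f A: FIRST = { 'e' }
D has only one production, so no FIRST/FIRST conflict is possible there.

All alternatives of each non-terminal have pairwise disjoint FIRST sets.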